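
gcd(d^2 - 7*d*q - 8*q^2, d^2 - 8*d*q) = -d + 8*q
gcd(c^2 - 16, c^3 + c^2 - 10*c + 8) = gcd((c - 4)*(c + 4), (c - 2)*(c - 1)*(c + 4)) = c + 4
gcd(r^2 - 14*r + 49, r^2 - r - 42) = r - 7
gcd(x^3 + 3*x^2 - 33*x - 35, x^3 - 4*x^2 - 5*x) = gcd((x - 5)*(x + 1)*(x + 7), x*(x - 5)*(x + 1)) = x^2 - 4*x - 5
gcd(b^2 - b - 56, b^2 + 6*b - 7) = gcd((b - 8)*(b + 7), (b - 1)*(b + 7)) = b + 7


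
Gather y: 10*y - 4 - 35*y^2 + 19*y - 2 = -35*y^2 + 29*y - 6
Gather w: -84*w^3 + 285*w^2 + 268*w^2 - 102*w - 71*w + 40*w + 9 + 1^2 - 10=-84*w^3 + 553*w^2 - 133*w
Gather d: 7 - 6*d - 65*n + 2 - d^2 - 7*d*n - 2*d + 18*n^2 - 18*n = -d^2 + d*(-7*n - 8) + 18*n^2 - 83*n + 9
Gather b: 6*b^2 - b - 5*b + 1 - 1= 6*b^2 - 6*b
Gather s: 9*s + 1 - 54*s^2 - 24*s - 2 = -54*s^2 - 15*s - 1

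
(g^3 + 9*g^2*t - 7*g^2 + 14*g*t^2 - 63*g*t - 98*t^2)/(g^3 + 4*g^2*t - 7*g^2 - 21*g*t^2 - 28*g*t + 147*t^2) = (-g - 2*t)/(-g + 3*t)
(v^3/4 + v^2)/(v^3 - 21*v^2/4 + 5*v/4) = v*(v + 4)/(4*v^2 - 21*v + 5)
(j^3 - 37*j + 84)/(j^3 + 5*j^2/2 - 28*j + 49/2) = 2*(j^2 - 7*j + 12)/(2*j^2 - 9*j + 7)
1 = 1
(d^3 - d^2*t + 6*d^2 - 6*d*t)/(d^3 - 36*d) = (d - t)/(d - 6)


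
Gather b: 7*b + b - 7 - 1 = 8*b - 8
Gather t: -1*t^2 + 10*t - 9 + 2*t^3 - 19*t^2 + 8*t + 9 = 2*t^3 - 20*t^2 + 18*t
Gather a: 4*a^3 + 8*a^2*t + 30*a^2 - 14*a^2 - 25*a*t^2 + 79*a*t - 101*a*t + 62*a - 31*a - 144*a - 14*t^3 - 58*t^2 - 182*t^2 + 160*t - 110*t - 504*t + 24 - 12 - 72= 4*a^3 + a^2*(8*t + 16) + a*(-25*t^2 - 22*t - 113) - 14*t^3 - 240*t^2 - 454*t - 60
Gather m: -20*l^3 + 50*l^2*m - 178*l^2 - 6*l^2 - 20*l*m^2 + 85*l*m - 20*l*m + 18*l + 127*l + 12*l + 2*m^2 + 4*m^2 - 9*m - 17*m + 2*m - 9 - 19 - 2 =-20*l^3 - 184*l^2 + 157*l + m^2*(6 - 20*l) + m*(50*l^2 + 65*l - 24) - 30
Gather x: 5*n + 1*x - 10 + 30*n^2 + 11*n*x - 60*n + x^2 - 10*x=30*n^2 - 55*n + x^2 + x*(11*n - 9) - 10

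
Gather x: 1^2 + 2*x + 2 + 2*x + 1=4*x + 4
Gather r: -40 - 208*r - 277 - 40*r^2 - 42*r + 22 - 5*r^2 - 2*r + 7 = -45*r^2 - 252*r - 288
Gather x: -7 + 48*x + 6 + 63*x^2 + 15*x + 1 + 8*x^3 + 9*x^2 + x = 8*x^3 + 72*x^2 + 64*x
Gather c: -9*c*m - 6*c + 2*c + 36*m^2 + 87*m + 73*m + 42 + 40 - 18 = c*(-9*m - 4) + 36*m^2 + 160*m + 64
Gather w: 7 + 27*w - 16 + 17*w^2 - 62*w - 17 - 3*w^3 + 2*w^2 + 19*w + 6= -3*w^3 + 19*w^2 - 16*w - 20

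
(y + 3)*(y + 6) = y^2 + 9*y + 18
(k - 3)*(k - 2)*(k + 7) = k^3 + 2*k^2 - 29*k + 42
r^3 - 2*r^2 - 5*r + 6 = (r - 3)*(r - 1)*(r + 2)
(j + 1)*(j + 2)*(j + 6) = j^3 + 9*j^2 + 20*j + 12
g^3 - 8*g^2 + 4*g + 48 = (g - 6)*(g - 4)*(g + 2)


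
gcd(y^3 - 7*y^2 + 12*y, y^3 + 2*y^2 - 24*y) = y^2 - 4*y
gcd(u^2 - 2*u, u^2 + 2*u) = u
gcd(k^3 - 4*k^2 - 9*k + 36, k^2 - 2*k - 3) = k - 3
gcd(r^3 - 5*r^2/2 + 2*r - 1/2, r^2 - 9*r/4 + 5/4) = r - 1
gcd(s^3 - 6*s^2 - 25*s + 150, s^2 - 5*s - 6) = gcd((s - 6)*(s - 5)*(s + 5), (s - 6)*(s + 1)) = s - 6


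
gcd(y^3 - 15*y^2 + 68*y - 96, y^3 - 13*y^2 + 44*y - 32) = y^2 - 12*y + 32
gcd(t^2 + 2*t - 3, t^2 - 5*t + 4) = t - 1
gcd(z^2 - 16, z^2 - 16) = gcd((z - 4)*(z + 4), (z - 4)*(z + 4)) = z^2 - 16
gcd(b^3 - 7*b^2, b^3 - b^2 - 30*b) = b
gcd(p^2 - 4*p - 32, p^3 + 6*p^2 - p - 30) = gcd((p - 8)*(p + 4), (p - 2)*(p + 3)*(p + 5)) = 1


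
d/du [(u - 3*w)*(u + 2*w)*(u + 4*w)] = 3*u^2 + 6*u*w - 10*w^2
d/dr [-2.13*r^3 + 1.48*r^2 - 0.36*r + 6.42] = -6.39*r^2 + 2.96*r - 0.36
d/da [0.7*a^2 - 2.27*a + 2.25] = 1.4*a - 2.27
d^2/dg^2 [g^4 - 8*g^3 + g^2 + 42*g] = 12*g^2 - 48*g + 2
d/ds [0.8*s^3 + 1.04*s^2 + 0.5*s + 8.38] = 2.4*s^2 + 2.08*s + 0.5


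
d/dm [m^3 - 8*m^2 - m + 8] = 3*m^2 - 16*m - 1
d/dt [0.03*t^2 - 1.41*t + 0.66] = 0.06*t - 1.41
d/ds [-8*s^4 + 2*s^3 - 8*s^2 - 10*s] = -32*s^3 + 6*s^2 - 16*s - 10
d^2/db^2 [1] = 0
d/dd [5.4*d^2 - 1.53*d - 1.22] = 10.8*d - 1.53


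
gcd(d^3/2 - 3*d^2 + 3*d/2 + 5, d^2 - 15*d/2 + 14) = 1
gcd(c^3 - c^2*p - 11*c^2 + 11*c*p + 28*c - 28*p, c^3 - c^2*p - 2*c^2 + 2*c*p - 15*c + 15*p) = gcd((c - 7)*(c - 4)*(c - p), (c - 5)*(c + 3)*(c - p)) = -c + p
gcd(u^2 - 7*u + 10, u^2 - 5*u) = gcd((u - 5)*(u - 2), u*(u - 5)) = u - 5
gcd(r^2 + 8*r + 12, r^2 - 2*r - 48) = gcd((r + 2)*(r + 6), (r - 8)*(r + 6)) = r + 6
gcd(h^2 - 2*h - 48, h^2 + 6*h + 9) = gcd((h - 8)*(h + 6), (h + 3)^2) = 1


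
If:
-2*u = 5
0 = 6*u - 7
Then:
No Solution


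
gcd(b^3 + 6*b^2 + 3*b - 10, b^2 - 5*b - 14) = b + 2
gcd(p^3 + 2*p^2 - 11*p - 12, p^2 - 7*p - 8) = p + 1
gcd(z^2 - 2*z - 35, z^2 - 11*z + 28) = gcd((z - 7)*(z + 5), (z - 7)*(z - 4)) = z - 7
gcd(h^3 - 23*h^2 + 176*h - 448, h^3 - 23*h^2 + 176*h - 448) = h^3 - 23*h^2 + 176*h - 448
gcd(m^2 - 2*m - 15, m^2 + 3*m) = m + 3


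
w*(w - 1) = w^2 - w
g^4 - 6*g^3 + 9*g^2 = g^2*(g - 3)^2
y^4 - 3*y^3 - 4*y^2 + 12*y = y*(y - 3)*(y - 2)*(y + 2)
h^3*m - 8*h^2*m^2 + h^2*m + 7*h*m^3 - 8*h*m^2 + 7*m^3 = (h - 7*m)*(h - m)*(h*m + m)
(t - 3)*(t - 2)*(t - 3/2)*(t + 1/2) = t^4 - 6*t^3 + 41*t^2/4 - 9*t/4 - 9/2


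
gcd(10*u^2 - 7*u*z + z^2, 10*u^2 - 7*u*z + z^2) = 10*u^2 - 7*u*z + z^2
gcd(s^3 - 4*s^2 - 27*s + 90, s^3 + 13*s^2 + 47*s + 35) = s + 5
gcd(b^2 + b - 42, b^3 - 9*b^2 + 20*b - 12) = b - 6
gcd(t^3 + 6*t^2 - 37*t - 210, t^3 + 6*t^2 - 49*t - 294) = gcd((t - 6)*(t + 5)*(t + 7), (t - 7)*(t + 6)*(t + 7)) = t + 7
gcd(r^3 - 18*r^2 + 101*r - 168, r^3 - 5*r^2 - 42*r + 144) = r^2 - 11*r + 24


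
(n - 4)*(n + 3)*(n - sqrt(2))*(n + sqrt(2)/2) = n^4 - n^3 - sqrt(2)*n^3/2 - 13*n^2 + sqrt(2)*n^2/2 + n + 6*sqrt(2)*n + 12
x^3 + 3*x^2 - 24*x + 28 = (x - 2)^2*(x + 7)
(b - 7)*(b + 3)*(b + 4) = b^3 - 37*b - 84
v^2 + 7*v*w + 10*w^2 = (v + 2*w)*(v + 5*w)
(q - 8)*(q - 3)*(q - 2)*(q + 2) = q^4 - 11*q^3 + 20*q^2 + 44*q - 96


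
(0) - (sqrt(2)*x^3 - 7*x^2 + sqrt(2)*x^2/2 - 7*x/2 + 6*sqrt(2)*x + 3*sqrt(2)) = -sqrt(2)*x^3 - sqrt(2)*x^2/2 + 7*x^2 - 6*sqrt(2)*x + 7*x/2 - 3*sqrt(2)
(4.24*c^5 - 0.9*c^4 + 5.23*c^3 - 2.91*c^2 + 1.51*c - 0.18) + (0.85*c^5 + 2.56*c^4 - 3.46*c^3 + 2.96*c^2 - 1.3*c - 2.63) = 5.09*c^5 + 1.66*c^4 + 1.77*c^3 + 0.0499999999999998*c^2 + 0.21*c - 2.81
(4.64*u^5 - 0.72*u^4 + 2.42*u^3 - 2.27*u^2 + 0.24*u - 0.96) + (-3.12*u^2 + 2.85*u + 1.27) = 4.64*u^5 - 0.72*u^4 + 2.42*u^3 - 5.39*u^2 + 3.09*u + 0.31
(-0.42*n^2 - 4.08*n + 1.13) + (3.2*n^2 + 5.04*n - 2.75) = 2.78*n^2 + 0.96*n - 1.62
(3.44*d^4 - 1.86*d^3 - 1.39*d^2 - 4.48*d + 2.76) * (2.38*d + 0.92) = 8.1872*d^5 - 1.262*d^4 - 5.0194*d^3 - 11.9412*d^2 + 2.4472*d + 2.5392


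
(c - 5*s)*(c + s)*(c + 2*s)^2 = c^4 - 17*c^2*s^2 - 36*c*s^3 - 20*s^4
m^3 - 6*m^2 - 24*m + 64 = (m - 8)*(m - 2)*(m + 4)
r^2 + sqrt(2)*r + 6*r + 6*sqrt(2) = (r + 6)*(r + sqrt(2))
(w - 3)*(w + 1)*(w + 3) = w^3 + w^2 - 9*w - 9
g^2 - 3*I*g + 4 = (g - 4*I)*(g + I)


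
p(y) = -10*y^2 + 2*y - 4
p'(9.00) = -178.00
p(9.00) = -796.00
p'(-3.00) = 62.00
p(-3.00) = -100.00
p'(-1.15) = 25.00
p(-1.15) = -19.52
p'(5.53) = -108.60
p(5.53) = -298.75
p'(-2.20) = 46.00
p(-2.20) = -56.80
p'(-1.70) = 36.00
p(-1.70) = -36.30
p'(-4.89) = 99.80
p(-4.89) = -252.90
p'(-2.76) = 57.20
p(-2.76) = -85.70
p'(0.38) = -5.60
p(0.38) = -4.68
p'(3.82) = -74.40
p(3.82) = -142.28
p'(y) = 2 - 20*y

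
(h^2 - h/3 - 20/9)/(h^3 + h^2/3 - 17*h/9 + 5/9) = (9*h^2 - 3*h - 20)/(9*h^3 + 3*h^2 - 17*h + 5)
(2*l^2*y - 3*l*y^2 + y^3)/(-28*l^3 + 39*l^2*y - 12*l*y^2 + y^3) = y*(-2*l + y)/(28*l^2 - 11*l*y + y^2)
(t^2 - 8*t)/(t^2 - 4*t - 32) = t/(t + 4)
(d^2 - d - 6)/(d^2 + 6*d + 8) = (d - 3)/(d + 4)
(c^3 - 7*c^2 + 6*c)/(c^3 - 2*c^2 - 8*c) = (-c^2 + 7*c - 6)/(-c^2 + 2*c + 8)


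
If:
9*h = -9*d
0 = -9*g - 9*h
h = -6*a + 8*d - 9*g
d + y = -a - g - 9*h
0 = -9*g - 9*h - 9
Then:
No Solution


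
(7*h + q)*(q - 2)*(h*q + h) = 7*h^2*q^2 - 7*h^2*q - 14*h^2 + h*q^3 - h*q^2 - 2*h*q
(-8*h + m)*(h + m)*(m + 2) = -8*h^2*m - 16*h^2 - 7*h*m^2 - 14*h*m + m^3 + 2*m^2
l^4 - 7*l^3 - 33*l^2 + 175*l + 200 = (l - 8)*(l - 5)*(l + 1)*(l + 5)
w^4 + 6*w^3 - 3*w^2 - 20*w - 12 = (w - 2)*(w + 1)^2*(w + 6)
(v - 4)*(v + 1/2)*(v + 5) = v^3 + 3*v^2/2 - 39*v/2 - 10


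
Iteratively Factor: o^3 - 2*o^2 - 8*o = (o)*(o^2 - 2*o - 8) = o*(o - 4)*(o + 2)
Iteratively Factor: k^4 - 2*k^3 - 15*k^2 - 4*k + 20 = (k - 1)*(k^3 - k^2 - 16*k - 20) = (k - 5)*(k - 1)*(k^2 + 4*k + 4) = (k - 5)*(k - 1)*(k + 2)*(k + 2)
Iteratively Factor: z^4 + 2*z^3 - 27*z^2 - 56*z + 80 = (z - 5)*(z^3 + 7*z^2 + 8*z - 16) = (z - 5)*(z - 1)*(z^2 + 8*z + 16) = (z - 5)*(z - 1)*(z + 4)*(z + 4)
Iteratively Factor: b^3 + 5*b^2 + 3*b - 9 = (b + 3)*(b^2 + 2*b - 3) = (b + 3)^2*(b - 1)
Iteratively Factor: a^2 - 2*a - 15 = (a + 3)*(a - 5)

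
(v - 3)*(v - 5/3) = v^2 - 14*v/3 + 5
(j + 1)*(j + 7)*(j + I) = j^3 + 8*j^2 + I*j^2 + 7*j + 8*I*j + 7*I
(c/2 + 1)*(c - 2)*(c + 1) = c^3/2 + c^2/2 - 2*c - 2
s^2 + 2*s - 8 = (s - 2)*(s + 4)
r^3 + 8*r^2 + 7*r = r*(r + 1)*(r + 7)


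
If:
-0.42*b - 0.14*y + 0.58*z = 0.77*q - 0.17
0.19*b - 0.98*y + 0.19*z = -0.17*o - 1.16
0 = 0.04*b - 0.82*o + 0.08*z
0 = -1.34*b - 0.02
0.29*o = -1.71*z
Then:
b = -0.01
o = -0.00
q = 0.01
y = 1.18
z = 0.00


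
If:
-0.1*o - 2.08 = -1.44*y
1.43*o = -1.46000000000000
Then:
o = -1.02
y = 1.37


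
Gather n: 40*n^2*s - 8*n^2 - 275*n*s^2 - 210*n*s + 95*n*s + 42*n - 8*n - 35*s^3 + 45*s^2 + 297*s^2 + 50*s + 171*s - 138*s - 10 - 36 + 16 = n^2*(40*s - 8) + n*(-275*s^2 - 115*s + 34) - 35*s^3 + 342*s^2 + 83*s - 30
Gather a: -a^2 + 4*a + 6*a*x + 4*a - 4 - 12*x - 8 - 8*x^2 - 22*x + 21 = -a^2 + a*(6*x + 8) - 8*x^2 - 34*x + 9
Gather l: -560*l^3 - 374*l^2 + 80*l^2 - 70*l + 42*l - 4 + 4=-560*l^3 - 294*l^2 - 28*l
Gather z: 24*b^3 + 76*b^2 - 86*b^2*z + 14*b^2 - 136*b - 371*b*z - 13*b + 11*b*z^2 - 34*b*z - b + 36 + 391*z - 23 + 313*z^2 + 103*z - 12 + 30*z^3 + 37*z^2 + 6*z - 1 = 24*b^3 + 90*b^2 - 150*b + 30*z^3 + z^2*(11*b + 350) + z*(-86*b^2 - 405*b + 500)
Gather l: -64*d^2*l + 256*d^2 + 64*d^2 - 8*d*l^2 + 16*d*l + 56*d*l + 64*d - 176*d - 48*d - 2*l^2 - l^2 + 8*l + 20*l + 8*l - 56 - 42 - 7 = 320*d^2 - 160*d + l^2*(-8*d - 3) + l*(-64*d^2 + 72*d + 36) - 105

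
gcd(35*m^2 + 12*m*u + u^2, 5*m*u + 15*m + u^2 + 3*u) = 5*m + u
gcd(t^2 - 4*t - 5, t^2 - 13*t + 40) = t - 5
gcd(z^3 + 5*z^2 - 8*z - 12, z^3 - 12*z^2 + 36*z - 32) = z - 2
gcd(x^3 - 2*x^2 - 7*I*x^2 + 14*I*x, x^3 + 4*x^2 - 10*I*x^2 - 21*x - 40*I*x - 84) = x - 7*I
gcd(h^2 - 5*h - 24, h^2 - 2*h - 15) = h + 3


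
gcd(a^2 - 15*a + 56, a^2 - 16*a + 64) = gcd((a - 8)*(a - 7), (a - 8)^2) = a - 8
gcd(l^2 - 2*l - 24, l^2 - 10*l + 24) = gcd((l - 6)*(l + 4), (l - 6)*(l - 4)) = l - 6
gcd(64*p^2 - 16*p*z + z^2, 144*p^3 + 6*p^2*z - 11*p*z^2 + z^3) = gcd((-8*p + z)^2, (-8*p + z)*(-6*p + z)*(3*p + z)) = -8*p + z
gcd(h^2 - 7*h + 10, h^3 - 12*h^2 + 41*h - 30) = h - 5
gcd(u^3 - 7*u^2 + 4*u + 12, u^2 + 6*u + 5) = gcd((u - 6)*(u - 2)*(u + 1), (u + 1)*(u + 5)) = u + 1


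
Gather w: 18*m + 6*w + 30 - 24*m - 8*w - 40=-6*m - 2*w - 10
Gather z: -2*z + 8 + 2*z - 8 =0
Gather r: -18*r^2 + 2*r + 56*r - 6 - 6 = -18*r^2 + 58*r - 12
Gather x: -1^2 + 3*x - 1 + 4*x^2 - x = 4*x^2 + 2*x - 2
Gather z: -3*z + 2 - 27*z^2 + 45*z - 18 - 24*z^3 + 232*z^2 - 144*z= -24*z^3 + 205*z^2 - 102*z - 16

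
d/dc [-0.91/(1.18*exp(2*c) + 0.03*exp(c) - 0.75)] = (2.1476*exp(c) + 0.0273)*exp(c)/(1.18*exp(2*c) + 0.03*exp(c) - 0.75)^2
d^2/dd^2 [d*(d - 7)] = 2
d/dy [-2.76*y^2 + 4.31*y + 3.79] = 4.31 - 5.52*y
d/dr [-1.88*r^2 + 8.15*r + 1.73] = 8.15 - 3.76*r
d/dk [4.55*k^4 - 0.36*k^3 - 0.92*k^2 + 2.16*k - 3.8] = 18.2*k^3 - 1.08*k^2 - 1.84*k + 2.16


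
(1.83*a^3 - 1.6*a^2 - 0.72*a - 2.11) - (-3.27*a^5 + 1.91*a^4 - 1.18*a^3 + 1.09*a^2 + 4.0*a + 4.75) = 3.27*a^5 - 1.91*a^4 + 3.01*a^3 - 2.69*a^2 - 4.72*a - 6.86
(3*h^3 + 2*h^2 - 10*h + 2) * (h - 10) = 3*h^4 - 28*h^3 - 30*h^2 + 102*h - 20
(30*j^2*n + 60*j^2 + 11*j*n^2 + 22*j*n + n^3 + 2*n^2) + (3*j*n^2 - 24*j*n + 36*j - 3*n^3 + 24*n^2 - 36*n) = 30*j^2*n + 60*j^2 + 14*j*n^2 - 2*j*n + 36*j - 2*n^3 + 26*n^2 - 36*n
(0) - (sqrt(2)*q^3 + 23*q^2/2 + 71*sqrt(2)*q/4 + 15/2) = -sqrt(2)*q^3 - 23*q^2/2 - 71*sqrt(2)*q/4 - 15/2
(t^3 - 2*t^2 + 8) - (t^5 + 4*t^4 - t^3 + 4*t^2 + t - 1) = -t^5 - 4*t^4 + 2*t^3 - 6*t^2 - t + 9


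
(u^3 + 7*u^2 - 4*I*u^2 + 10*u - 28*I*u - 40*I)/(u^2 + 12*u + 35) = (u^2 + u*(2 - 4*I) - 8*I)/(u + 7)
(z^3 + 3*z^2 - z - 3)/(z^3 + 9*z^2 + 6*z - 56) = (z^3 + 3*z^2 - z - 3)/(z^3 + 9*z^2 + 6*z - 56)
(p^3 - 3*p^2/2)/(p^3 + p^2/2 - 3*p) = p/(p + 2)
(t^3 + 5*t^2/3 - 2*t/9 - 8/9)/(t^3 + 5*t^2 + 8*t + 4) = (9*t^2 + 6*t - 8)/(9*(t^2 + 4*t + 4))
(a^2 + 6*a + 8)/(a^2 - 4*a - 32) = (a + 2)/(a - 8)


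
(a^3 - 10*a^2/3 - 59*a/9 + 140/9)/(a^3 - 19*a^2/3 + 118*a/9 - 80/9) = (3*a^2 - 5*a - 28)/(3*a^2 - 14*a + 16)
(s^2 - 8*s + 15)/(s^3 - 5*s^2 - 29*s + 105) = (s - 5)/(s^2 - 2*s - 35)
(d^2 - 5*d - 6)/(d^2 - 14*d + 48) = (d + 1)/(d - 8)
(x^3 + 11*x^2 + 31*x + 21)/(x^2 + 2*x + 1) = (x^2 + 10*x + 21)/(x + 1)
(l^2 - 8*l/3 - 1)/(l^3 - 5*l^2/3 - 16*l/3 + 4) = (3*l + 1)/(3*l^2 + 4*l - 4)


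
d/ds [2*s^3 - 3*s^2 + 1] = 6*s*(s - 1)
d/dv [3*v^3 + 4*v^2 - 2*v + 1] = 9*v^2 + 8*v - 2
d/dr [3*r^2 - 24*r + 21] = 6*r - 24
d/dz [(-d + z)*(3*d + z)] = 2*d + 2*z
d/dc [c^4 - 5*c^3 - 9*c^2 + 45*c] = 4*c^3 - 15*c^2 - 18*c + 45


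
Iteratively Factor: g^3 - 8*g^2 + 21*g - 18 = (g - 2)*(g^2 - 6*g + 9) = (g - 3)*(g - 2)*(g - 3)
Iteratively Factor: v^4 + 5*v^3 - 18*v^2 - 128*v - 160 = (v + 2)*(v^3 + 3*v^2 - 24*v - 80) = (v + 2)*(v + 4)*(v^2 - v - 20) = (v + 2)*(v + 4)^2*(v - 5)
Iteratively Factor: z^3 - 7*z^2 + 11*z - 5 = (z - 1)*(z^2 - 6*z + 5) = (z - 1)^2*(z - 5)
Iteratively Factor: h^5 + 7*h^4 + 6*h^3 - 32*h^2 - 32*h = (h + 4)*(h^4 + 3*h^3 - 6*h^2 - 8*h) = h*(h + 4)*(h^3 + 3*h^2 - 6*h - 8) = h*(h + 1)*(h + 4)*(h^2 + 2*h - 8) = h*(h - 2)*(h + 1)*(h + 4)*(h + 4)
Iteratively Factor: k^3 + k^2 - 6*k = (k + 3)*(k^2 - 2*k) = (k - 2)*(k + 3)*(k)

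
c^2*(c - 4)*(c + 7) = c^4 + 3*c^3 - 28*c^2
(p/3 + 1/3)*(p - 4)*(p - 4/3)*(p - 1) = p^4/3 - 16*p^3/9 + 13*p^2/9 + 16*p/9 - 16/9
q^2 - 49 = (q - 7)*(q + 7)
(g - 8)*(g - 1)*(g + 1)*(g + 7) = g^4 - g^3 - 57*g^2 + g + 56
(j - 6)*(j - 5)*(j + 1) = j^3 - 10*j^2 + 19*j + 30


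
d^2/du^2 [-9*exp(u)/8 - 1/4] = -9*exp(u)/8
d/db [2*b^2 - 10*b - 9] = 4*b - 10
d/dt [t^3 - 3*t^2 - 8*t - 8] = 3*t^2 - 6*t - 8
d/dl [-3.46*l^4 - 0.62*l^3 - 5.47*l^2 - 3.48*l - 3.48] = -13.84*l^3 - 1.86*l^2 - 10.94*l - 3.48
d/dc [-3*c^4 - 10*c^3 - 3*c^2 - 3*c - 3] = -12*c^3 - 30*c^2 - 6*c - 3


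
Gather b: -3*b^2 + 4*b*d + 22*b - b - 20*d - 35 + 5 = -3*b^2 + b*(4*d + 21) - 20*d - 30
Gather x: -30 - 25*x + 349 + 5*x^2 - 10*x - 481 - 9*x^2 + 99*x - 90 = -4*x^2 + 64*x - 252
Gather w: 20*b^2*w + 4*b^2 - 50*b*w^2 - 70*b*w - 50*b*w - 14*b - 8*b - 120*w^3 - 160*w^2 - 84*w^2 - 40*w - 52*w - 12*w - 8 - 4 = 4*b^2 - 22*b - 120*w^3 + w^2*(-50*b - 244) + w*(20*b^2 - 120*b - 104) - 12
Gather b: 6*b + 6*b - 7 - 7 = 12*b - 14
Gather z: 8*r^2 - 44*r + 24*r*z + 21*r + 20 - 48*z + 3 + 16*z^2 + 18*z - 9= 8*r^2 - 23*r + 16*z^2 + z*(24*r - 30) + 14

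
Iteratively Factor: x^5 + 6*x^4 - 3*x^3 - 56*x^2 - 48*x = (x + 4)*(x^4 + 2*x^3 - 11*x^2 - 12*x) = (x + 1)*(x + 4)*(x^3 + x^2 - 12*x) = (x + 1)*(x + 4)^2*(x^2 - 3*x) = (x - 3)*(x + 1)*(x + 4)^2*(x)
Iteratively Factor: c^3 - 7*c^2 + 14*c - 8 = (c - 4)*(c^2 - 3*c + 2) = (c - 4)*(c - 2)*(c - 1)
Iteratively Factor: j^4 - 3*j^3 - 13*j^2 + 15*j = (j)*(j^3 - 3*j^2 - 13*j + 15) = j*(j + 3)*(j^2 - 6*j + 5) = j*(j - 5)*(j + 3)*(j - 1)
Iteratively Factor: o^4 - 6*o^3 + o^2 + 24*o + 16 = (o - 4)*(o^3 - 2*o^2 - 7*o - 4) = (o - 4)^2*(o^2 + 2*o + 1) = (o - 4)^2*(o + 1)*(o + 1)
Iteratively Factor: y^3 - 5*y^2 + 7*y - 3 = (y - 1)*(y^2 - 4*y + 3) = (y - 1)^2*(y - 3)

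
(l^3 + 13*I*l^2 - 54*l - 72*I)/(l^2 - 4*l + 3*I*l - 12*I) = (l^2 + 10*I*l - 24)/(l - 4)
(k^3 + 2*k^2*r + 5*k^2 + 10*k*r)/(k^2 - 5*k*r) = (k^2 + 2*k*r + 5*k + 10*r)/(k - 5*r)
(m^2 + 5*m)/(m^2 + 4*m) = (m + 5)/(m + 4)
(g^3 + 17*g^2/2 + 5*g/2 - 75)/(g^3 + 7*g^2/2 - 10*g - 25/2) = (g + 6)/(g + 1)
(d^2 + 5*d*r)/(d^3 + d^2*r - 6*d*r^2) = (d + 5*r)/(d^2 + d*r - 6*r^2)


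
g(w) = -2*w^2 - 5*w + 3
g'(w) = -4*w - 5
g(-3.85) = -7.40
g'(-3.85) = 10.40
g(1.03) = -4.27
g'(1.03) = -9.12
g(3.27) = -34.74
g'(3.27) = -18.08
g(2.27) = -18.66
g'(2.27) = -14.08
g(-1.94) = 5.17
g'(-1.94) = 2.76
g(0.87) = -2.86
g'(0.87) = -8.48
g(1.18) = -5.68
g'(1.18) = -9.72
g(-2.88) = 0.81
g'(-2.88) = 6.52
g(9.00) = -204.00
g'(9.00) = -41.00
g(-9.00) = -114.00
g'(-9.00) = 31.00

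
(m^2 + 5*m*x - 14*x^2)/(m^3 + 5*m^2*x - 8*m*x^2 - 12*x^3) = (m + 7*x)/(m^2 + 7*m*x + 6*x^2)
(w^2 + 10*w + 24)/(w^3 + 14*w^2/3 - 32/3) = 3*(w + 6)/(3*w^2 + 2*w - 8)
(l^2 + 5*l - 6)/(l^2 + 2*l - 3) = (l + 6)/(l + 3)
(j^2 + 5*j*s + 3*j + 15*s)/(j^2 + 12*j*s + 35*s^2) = (j + 3)/(j + 7*s)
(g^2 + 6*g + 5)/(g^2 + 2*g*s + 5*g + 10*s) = (g + 1)/(g + 2*s)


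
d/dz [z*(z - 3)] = 2*z - 3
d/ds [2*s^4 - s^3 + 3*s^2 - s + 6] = 8*s^3 - 3*s^2 + 6*s - 1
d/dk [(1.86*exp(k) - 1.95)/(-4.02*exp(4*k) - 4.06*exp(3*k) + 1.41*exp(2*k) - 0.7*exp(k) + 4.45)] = (22.4316*exp(4*k) - 16.2528*exp(3*k) - 26.3736*exp(2*k) + 5.499*exp(k) + 6.912)*exp(k)/(16.1604*exp(8*k) + 32.6424*exp(7*k) + 5.1472*exp(6*k) - 5.8212*exp(5*k) - 28.1059*exp(4*k) - 38.108*exp(3*k) + 13.039*exp(2*k) - 6.23*exp(k) + 19.8025)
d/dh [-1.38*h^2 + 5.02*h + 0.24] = 5.02 - 2.76*h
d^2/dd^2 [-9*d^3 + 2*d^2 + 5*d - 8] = 4 - 54*d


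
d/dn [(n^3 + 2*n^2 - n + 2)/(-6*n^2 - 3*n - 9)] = (-2*n^4 - 2*n^3 - 13*n^2 - 4*n + 5)/(3*(4*n^4 + 4*n^3 + 13*n^2 + 6*n + 9))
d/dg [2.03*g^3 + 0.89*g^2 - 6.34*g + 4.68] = 6.09*g^2 + 1.78*g - 6.34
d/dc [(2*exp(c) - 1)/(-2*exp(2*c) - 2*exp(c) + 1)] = 4*(exp(c) - 1)*exp(2*c)/(4*exp(4*c) + 8*exp(3*c) - 4*exp(c) + 1)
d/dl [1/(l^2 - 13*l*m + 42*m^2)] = (-2*l + 13*m)/(l^2 - 13*l*m + 42*m^2)^2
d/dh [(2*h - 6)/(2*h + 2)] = 4/(h + 1)^2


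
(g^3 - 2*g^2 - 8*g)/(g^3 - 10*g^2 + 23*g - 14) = g*(g^2 - 2*g - 8)/(g^3 - 10*g^2 + 23*g - 14)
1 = 1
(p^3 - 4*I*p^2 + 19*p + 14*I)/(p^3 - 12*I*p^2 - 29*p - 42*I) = (p + 2*I)/(p - 6*I)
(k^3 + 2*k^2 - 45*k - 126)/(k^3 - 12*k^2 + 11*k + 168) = (k + 6)/(k - 8)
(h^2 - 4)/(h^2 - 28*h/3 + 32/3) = 3*(h^2 - 4)/(3*h^2 - 28*h + 32)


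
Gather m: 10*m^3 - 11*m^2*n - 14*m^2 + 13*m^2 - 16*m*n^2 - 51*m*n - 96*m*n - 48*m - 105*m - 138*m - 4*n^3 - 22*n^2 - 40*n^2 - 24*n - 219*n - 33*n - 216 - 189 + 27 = 10*m^3 + m^2*(-11*n - 1) + m*(-16*n^2 - 147*n - 291) - 4*n^3 - 62*n^2 - 276*n - 378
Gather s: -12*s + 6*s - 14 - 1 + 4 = -6*s - 11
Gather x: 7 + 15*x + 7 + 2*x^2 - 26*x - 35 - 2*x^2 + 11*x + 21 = 0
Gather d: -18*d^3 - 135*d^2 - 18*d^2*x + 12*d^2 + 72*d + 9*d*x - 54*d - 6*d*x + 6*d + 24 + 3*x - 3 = -18*d^3 + d^2*(-18*x - 123) + d*(3*x + 24) + 3*x + 21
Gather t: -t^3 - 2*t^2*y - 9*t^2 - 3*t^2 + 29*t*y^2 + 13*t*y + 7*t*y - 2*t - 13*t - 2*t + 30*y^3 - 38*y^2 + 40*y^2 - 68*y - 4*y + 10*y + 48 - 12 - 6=-t^3 + t^2*(-2*y - 12) + t*(29*y^2 + 20*y - 17) + 30*y^3 + 2*y^2 - 62*y + 30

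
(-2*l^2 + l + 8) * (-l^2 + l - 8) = 2*l^4 - 3*l^3 + 9*l^2 - 64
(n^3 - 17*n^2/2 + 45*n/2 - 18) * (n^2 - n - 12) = n^5 - 19*n^4/2 + 19*n^3 + 123*n^2/2 - 252*n + 216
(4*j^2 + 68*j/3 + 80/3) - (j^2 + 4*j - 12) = 3*j^2 + 56*j/3 + 116/3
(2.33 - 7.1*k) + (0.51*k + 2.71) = 5.04 - 6.59*k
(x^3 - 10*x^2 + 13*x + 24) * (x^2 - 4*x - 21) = x^5 - 14*x^4 + 32*x^3 + 182*x^2 - 369*x - 504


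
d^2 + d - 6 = (d - 2)*(d + 3)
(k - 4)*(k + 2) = k^2 - 2*k - 8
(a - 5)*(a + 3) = a^2 - 2*a - 15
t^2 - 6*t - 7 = (t - 7)*(t + 1)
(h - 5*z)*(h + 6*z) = h^2 + h*z - 30*z^2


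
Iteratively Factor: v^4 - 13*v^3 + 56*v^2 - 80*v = (v)*(v^3 - 13*v^2 + 56*v - 80) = v*(v - 4)*(v^2 - 9*v + 20) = v*(v - 5)*(v - 4)*(v - 4)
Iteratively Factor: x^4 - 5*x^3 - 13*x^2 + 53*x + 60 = (x + 1)*(x^3 - 6*x^2 - 7*x + 60) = (x - 4)*(x + 1)*(x^2 - 2*x - 15) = (x - 5)*(x - 4)*(x + 1)*(x + 3)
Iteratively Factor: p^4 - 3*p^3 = (p)*(p^3 - 3*p^2) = p^2*(p^2 - 3*p) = p^3*(p - 3)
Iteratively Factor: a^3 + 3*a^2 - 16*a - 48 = (a + 3)*(a^2 - 16) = (a - 4)*(a + 3)*(a + 4)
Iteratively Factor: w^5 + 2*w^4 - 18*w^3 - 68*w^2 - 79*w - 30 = (w + 3)*(w^4 - w^3 - 15*w^2 - 23*w - 10) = (w + 1)*(w + 3)*(w^3 - 2*w^2 - 13*w - 10) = (w - 5)*(w + 1)*(w + 3)*(w^2 + 3*w + 2) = (w - 5)*(w + 1)^2*(w + 3)*(w + 2)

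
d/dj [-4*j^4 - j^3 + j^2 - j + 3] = -16*j^3 - 3*j^2 + 2*j - 1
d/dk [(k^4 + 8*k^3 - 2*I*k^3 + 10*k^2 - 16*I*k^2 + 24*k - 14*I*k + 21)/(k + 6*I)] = (3*k^4 + k^3*(16 + 20*I) + k^2*(46 + 128*I) + k*(192 + 120*I) + 63 + 144*I)/(k^2 + 12*I*k - 36)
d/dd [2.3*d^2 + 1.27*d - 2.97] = 4.6*d + 1.27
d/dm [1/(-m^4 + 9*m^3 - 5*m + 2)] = (4*m^3 - 27*m^2 + 5)/(m^4 - 9*m^3 + 5*m - 2)^2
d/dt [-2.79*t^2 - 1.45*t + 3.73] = -5.58*t - 1.45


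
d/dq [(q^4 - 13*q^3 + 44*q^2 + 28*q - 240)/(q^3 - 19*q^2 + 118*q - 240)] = (q^2 - 16*q + 24)/(q^2 - 16*q + 64)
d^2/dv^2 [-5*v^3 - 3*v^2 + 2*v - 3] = -30*v - 6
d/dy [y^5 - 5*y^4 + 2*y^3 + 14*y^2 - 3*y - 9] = 5*y^4 - 20*y^3 + 6*y^2 + 28*y - 3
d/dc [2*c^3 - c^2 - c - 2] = 6*c^2 - 2*c - 1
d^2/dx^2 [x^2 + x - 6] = 2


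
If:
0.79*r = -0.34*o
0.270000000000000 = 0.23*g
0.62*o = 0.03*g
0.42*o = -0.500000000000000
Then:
No Solution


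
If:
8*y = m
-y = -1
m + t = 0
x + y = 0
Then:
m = 8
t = -8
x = -1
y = 1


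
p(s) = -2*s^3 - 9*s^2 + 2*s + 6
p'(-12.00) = -646.00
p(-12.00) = 2142.00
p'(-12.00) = -646.00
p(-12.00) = 2142.00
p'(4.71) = -215.88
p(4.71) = -393.21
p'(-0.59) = 10.53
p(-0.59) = 2.10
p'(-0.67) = 11.37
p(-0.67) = 1.22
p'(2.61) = -85.85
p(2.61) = -85.65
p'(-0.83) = 12.81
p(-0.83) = -0.72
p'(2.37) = -74.36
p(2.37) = -66.44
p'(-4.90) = -53.86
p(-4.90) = 15.41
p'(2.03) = -59.27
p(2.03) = -43.76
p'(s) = -6*s^2 - 18*s + 2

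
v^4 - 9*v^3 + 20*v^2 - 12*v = v*(v - 6)*(v - 2)*(v - 1)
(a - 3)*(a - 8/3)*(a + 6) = a^3 + a^2/3 - 26*a + 48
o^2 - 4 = (o - 2)*(o + 2)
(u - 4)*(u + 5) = u^2 + u - 20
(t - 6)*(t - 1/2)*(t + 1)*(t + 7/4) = t^4 - 15*t^3/4 - 105*t^2/8 - 25*t/8 + 21/4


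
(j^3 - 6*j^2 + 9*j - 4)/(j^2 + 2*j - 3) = (j^2 - 5*j + 4)/(j + 3)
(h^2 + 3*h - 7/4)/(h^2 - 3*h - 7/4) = (-4*h^2 - 12*h + 7)/(-4*h^2 + 12*h + 7)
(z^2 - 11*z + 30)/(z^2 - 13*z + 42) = (z - 5)/(z - 7)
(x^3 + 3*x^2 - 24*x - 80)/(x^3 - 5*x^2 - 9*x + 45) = (x^2 + 8*x + 16)/(x^2 - 9)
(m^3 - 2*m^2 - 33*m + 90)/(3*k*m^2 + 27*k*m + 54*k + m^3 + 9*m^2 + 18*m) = (m^2 - 8*m + 15)/(3*k*m + 9*k + m^2 + 3*m)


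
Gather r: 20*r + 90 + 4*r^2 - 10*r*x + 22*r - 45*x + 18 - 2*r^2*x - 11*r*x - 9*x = r^2*(4 - 2*x) + r*(42 - 21*x) - 54*x + 108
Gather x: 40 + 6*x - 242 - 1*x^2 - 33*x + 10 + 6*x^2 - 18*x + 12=5*x^2 - 45*x - 180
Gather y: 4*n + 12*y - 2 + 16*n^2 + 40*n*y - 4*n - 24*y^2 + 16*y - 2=16*n^2 - 24*y^2 + y*(40*n + 28) - 4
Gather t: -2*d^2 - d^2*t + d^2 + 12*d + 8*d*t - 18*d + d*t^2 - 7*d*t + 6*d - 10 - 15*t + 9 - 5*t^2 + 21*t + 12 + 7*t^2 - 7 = -d^2 + t^2*(d + 2) + t*(-d^2 + d + 6) + 4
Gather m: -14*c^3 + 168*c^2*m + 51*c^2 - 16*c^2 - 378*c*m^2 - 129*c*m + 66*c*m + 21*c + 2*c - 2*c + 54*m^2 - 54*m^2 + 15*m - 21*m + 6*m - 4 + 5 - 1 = -14*c^3 + 35*c^2 - 378*c*m^2 + 21*c + m*(168*c^2 - 63*c)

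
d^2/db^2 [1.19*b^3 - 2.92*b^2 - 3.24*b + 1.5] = 7.14*b - 5.84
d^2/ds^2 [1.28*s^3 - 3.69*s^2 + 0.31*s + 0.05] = 7.68*s - 7.38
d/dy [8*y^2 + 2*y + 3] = 16*y + 2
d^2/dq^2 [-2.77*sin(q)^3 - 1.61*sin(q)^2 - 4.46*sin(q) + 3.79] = 6.5375*sin(q) - 6.2325*sin(3*q) - 3.22*cos(2*q)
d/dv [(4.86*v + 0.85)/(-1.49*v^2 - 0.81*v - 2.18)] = (7.2414*v^2 + 2.533*v - 9.9063)/(2.2201*v^4 + 2.4138*v^3 + 7.1525*v^2 + 3.5316*v + 4.7524)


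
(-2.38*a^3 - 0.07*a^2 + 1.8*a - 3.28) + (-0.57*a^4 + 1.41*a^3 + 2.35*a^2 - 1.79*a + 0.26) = -0.57*a^4 - 0.97*a^3 + 2.28*a^2 + 0.01*a - 3.02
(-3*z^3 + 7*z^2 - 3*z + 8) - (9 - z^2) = -3*z^3 + 8*z^2 - 3*z - 1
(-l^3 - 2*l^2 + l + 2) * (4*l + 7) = -4*l^4 - 15*l^3 - 10*l^2 + 15*l + 14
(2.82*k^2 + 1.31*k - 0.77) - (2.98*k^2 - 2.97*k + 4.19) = -0.16*k^2 + 4.28*k - 4.96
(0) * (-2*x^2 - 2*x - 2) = 0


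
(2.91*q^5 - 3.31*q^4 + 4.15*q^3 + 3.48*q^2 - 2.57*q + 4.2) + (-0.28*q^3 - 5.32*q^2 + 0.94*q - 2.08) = 2.91*q^5 - 3.31*q^4 + 3.87*q^3 - 1.84*q^2 - 1.63*q + 2.12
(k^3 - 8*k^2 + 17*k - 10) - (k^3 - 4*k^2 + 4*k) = -4*k^2 + 13*k - 10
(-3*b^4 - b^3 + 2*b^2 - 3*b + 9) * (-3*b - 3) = 9*b^5 + 12*b^4 - 3*b^3 + 3*b^2 - 18*b - 27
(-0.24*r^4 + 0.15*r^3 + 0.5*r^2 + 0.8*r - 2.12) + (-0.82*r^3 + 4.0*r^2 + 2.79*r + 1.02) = -0.24*r^4 - 0.67*r^3 + 4.5*r^2 + 3.59*r - 1.1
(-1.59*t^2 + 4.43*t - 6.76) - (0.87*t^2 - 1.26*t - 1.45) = -2.46*t^2 + 5.69*t - 5.31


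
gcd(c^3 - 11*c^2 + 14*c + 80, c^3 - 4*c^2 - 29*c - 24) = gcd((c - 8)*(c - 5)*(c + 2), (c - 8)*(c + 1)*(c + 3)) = c - 8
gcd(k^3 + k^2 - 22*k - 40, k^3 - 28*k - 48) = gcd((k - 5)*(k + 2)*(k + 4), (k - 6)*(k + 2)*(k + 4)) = k^2 + 6*k + 8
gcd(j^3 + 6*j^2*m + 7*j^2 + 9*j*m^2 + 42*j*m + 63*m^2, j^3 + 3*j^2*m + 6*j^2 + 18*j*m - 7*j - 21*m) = j^2 + 3*j*m + 7*j + 21*m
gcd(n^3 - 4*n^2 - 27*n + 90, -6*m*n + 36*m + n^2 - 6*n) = n - 6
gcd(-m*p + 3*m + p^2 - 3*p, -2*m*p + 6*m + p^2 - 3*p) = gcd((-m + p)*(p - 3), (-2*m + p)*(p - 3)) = p - 3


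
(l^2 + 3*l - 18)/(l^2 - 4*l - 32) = (-l^2 - 3*l + 18)/(-l^2 + 4*l + 32)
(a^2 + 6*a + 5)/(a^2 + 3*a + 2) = (a + 5)/(a + 2)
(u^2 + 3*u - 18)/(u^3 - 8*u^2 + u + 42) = (u + 6)/(u^2 - 5*u - 14)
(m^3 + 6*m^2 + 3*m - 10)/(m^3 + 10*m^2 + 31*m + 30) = (m - 1)/(m + 3)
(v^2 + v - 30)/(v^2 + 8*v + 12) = (v - 5)/(v + 2)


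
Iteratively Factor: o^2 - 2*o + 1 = (o - 1)*(o - 1)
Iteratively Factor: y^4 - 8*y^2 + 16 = (y + 2)*(y^3 - 2*y^2 - 4*y + 8) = (y - 2)*(y + 2)*(y^2 - 4) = (y - 2)^2*(y + 2)*(y + 2)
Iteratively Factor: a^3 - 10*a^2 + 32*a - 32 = (a - 4)*(a^2 - 6*a + 8) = (a - 4)^2*(a - 2)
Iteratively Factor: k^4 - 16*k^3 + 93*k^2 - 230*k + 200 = (k - 5)*(k^3 - 11*k^2 + 38*k - 40) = (k - 5)^2*(k^2 - 6*k + 8) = (k - 5)^2*(k - 4)*(k - 2)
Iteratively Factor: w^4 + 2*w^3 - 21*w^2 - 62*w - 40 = (w + 4)*(w^3 - 2*w^2 - 13*w - 10) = (w + 1)*(w + 4)*(w^2 - 3*w - 10) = (w + 1)*(w + 2)*(w + 4)*(w - 5)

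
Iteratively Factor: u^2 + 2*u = (u)*(u + 2)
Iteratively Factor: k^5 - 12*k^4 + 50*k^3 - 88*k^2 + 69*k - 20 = (k - 5)*(k^4 - 7*k^3 + 15*k^2 - 13*k + 4) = (k - 5)*(k - 4)*(k^3 - 3*k^2 + 3*k - 1) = (k - 5)*(k - 4)*(k - 1)*(k^2 - 2*k + 1) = (k - 5)*(k - 4)*(k - 1)^2*(k - 1)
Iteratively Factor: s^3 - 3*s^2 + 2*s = (s - 1)*(s^2 - 2*s) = (s - 2)*(s - 1)*(s)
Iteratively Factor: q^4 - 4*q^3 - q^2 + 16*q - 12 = (q - 1)*(q^3 - 3*q^2 - 4*q + 12) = (q - 1)*(q + 2)*(q^2 - 5*q + 6) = (q - 3)*(q - 1)*(q + 2)*(q - 2)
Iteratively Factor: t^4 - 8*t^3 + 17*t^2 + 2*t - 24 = (t + 1)*(t^3 - 9*t^2 + 26*t - 24) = (t - 2)*(t + 1)*(t^2 - 7*t + 12) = (t - 4)*(t - 2)*(t + 1)*(t - 3)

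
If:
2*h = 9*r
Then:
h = 9*r/2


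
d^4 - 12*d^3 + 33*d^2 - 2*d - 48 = (d - 8)*(d - 3)*(d - 2)*(d + 1)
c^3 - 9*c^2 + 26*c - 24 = (c - 4)*(c - 3)*(c - 2)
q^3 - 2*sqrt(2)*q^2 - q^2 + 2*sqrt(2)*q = q*(q - 1)*(q - 2*sqrt(2))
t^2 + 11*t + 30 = (t + 5)*(t + 6)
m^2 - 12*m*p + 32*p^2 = (m - 8*p)*(m - 4*p)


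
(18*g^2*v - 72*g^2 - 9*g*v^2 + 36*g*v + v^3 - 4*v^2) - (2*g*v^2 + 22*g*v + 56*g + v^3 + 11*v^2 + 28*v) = 18*g^2*v - 72*g^2 - 11*g*v^2 + 14*g*v - 56*g - 15*v^2 - 28*v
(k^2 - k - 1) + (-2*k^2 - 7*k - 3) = -k^2 - 8*k - 4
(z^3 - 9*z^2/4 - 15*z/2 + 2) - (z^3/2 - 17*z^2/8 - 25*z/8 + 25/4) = z^3/2 - z^2/8 - 35*z/8 - 17/4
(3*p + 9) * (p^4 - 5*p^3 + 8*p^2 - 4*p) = 3*p^5 - 6*p^4 - 21*p^3 + 60*p^2 - 36*p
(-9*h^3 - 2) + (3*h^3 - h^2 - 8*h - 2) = -6*h^3 - h^2 - 8*h - 4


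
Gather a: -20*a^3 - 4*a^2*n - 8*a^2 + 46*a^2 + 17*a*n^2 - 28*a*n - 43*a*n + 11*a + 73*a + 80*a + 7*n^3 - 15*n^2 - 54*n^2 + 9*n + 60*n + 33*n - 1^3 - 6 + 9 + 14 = -20*a^3 + a^2*(38 - 4*n) + a*(17*n^2 - 71*n + 164) + 7*n^3 - 69*n^2 + 102*n + 16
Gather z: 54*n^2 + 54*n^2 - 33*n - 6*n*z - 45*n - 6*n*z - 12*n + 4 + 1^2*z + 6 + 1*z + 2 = 108*n^2 - 90*n + z*(2 - 12*n) + 12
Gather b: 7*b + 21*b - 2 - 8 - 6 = 28*b - 16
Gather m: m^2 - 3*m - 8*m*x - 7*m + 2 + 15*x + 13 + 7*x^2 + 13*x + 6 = m^2 + m*(-8*x - 10) + 7*x^2 + 28*x + 21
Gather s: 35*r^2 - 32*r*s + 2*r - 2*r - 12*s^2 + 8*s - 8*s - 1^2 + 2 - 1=35*r^2 - 32*r*s - 12*s^2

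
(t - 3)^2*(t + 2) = t^3 - 4*t^2 - 3*t + 18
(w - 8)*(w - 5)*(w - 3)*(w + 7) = w^4 - 9*w^3 - 33*w^2 + 433*w - 840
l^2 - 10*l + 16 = (l - 8)*(l - 2)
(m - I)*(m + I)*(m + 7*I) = m^3 + 7*I*m^2 + m + 7*I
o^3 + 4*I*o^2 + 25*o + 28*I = (o - 4*I)*(o + I)*(o + 7*I)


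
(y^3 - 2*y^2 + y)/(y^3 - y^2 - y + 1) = y/(y + 1)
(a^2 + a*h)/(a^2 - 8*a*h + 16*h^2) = a*(a + h)/(a^2 - 8*a*h + 16*h^2)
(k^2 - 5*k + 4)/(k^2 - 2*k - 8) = (k - 1)/(k + 2)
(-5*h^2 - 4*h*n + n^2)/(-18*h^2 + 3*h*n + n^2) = (-5*h^2 - 4*h*n + n^2)/(-18*h^2 + 3*h*n + n^2)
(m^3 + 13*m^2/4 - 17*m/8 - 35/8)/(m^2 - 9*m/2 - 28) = (4*m^2 - m - 5)/(4*(m - 8))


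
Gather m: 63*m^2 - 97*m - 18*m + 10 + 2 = 63*m^2 - 115*m + 12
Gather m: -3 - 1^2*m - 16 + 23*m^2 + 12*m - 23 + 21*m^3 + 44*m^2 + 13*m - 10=21*m^3 + 67*m^2 + 24*m - 52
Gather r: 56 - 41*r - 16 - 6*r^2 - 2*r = -6*r^2 - 43*r + 40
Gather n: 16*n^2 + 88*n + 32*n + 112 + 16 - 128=16*n^2 + 120*n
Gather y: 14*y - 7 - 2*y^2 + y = -2*y^2 + 15*y - 7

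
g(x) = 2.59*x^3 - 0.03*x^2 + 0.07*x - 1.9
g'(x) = 7.77*x^2 - 0.06*x + 0.07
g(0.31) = -1.80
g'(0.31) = 0.80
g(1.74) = 11.78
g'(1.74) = 23.49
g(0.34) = -1.78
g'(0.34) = 0.95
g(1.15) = 2.08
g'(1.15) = 10.28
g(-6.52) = -721.50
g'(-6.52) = 330.77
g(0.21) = -1.86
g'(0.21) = 0.40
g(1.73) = 11.54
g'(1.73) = 23.22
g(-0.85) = -3.57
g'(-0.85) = 5.73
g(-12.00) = -4482.58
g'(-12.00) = 1119.67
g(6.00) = 556.88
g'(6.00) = 279.43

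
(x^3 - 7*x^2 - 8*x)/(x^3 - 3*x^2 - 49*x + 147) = x*(x^2 - 7*x - 8)/(x^3 - 3*x^2 - 49*x + 147)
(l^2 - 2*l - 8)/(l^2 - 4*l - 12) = (l - 4)/(l - 6)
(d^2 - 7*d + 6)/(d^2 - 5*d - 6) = (d - 1)/(d + 1)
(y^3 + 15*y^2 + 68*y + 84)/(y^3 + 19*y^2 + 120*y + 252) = (y + 2)/(y + 6)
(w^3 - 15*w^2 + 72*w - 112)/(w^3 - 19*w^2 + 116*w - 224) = (w - 4)/(w - 8)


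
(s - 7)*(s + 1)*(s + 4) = s^3 - 2*s^2 - 31*s - 28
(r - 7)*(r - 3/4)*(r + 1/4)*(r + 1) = r^4 - 13*r^3/2 - 67*r^2/16 + 37*r/8 + 21/16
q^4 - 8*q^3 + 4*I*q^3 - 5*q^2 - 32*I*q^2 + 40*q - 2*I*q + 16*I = (q - 8)*(q + I)^2*(q + 2*I)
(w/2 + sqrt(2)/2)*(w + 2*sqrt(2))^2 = w^3/2 + 5*sqrt(2)*w^2/2 + 8*w + 4*sqrt(2)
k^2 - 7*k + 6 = (k - 6)*(k - 1)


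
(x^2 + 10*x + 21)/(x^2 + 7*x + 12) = (x + 7)/(x + 4)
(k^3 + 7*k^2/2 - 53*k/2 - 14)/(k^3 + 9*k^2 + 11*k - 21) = (k^2 - 7*k/2 - 2)/(k^2 + 2*k - 3)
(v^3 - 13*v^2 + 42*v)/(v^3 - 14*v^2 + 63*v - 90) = v*(v - 7)/(v^2 - 8*v + 15)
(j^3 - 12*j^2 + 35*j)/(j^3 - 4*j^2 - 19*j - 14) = j*(j - 5)/(j^2 + 3*j + 2)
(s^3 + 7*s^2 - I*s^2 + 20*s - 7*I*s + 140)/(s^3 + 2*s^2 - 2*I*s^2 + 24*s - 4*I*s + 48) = (s^2 + s*(7 - 5*I) - 35*I)/(s^2 + s*(2 - 6*I) - 12*I)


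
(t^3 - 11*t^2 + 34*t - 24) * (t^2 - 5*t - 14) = t^5 - 16*t^4 + 75*t^3 - 40*t^2 - 356*t + 336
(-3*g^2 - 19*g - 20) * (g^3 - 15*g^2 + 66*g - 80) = -3*g^5 + 26*g^4 + 67*g^3 - 714*g^2 + 200*g + 1600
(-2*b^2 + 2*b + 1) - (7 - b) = -2*b^2 + 3*b - 6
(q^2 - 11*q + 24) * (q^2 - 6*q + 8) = q^4 - 17*q^3 + 98*q^2 - 232*q + 192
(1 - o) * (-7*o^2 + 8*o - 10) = 7*o^3 - 15*o^2 + 18*o - 10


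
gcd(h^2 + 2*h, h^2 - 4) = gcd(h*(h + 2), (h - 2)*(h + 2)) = h + 2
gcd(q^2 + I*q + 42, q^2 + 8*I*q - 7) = q + 7*I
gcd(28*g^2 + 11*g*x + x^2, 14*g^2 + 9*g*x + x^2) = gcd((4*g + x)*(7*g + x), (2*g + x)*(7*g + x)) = 7*g + x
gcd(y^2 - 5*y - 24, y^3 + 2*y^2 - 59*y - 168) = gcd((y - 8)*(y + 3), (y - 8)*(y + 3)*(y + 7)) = y^2 - 5*y - 24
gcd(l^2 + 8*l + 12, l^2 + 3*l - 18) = l + 6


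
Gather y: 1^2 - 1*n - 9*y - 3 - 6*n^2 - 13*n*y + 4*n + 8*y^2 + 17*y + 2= -6*n^2 + 3*n + 8*y^2 + y*(8 - 13*n)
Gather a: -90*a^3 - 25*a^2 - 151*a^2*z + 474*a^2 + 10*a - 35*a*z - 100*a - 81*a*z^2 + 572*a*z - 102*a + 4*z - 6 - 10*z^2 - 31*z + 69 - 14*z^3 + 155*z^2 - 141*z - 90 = -90*a^3 + a^2*(449 - 151*z) + a*(-81*z^2 + 537*z - 192) - 14*z^3 + 145*z^2 - 168*z - 27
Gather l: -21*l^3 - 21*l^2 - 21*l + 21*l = -21*l^3 - 21*l^2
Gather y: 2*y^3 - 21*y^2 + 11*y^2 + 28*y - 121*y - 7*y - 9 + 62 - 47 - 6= 2*y^3 - 10*y^2 - 100*y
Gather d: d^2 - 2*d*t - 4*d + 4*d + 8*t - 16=d^2 - 2*d*t + 8*t - 16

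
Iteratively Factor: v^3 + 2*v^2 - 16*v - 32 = (v - 4)*(v^2 + 6*v + 8) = (v - 4)*(v + 4)*(v + 2)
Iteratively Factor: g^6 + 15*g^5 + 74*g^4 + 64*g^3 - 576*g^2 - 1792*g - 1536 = (g + 4)*(g^5 + 11*g^4 + 30*g^3 - 56*g^2 - 352*g - 384) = (g + 4)^2*(g^4 + 7*g^3 + 2*g^2 - 64*g - 96) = (g + 2)*(g + 4)^2*(g^3 + 5*g^2 - 8*g - 48) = (g + 2)*(g + 4)^3*(g^2 + g - 12) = (g - 3)*(g + 2)*(g + 4)^3*(g + 4)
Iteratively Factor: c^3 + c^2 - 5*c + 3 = (c - 1)*(c^2 + 2*c - 3) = (c - 1)^2*(c + 3)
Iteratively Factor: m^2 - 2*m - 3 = (m - 3)*(m + 1)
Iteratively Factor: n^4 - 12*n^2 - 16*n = (n - 4)*(n^3 + 4*n^2 + 4*n) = n*(n - 4)*(n^2 + 4*n + 4) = n*(n - 4)*(n + 2)*(n + 2)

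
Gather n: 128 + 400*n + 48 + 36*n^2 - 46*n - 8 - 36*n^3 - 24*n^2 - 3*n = -36*n^3 + 12*n^2 + 351*n + 168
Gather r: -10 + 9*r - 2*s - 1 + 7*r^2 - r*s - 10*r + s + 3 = 7*r^2 + r*(-s - 1) - s - 8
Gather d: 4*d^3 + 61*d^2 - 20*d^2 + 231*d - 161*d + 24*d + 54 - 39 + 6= 4*d^3 + 41*d^2 + 94*d + 21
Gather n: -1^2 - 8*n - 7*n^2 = -7*n^2 - 8*n - 1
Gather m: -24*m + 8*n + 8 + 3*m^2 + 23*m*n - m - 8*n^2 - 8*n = 3*m^2 + m*(23*n - 25) - 8*n^2 + 8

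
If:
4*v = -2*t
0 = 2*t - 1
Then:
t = 1/2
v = -1/4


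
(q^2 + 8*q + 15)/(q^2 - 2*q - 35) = (q + 3)/(q - 7)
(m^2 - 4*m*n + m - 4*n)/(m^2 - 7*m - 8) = (m - 4*n)/(m - 8)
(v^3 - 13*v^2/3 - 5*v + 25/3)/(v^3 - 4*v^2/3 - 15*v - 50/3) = (v - 1)/(v + 2)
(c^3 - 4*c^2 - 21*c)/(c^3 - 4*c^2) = (c^2 - 4*c - 21)/(c*(c - 4))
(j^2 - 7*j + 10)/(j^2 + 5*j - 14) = (j - 5)/(j + 7)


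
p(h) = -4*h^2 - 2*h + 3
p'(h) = -8*h - 2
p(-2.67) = -20.18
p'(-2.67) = 19.36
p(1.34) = -6.86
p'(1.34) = -12.72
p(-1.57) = -3.72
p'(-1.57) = 10.56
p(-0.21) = 3.24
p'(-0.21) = -0.32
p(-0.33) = 3.22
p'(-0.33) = 0.64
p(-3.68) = -43.81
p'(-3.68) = 27.44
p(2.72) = -32.03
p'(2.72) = -23.76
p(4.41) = -83.61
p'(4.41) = -37.28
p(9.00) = -339.00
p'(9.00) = -74.00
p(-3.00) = -27.00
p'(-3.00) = 22.00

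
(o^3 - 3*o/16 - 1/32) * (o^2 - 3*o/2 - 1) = o^5 - 3*o^4/2 - 19*o^3/16 + o^2/4 + 15*o/64 + 1/32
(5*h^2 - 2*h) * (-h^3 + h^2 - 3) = -5*h^5 + 7*h^4 - 2*h^3 - 15*h^2 + 6*h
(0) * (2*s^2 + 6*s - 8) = 0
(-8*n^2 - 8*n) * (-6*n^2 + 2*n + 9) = 48*n^4 + 32*n^3 - 88*n^2 - 72*n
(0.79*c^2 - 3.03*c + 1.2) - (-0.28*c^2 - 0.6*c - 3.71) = 1.07*c^2 - 2.43*c + 4.91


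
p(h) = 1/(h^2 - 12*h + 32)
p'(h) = (12 - 2*h)/(h^2 - 12*h + 32)^2 = 2*(6 - h)/(h^2 - 12*h + 32)^2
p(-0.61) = 0.03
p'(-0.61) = 0.01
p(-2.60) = 0.01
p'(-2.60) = 0.00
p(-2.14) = 0.02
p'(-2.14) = 0.00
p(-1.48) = 0.02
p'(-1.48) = 0.01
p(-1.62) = 0.02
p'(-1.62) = 0.01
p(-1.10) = 0.02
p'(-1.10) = 0.01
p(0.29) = 0.03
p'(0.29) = 0.01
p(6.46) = -0.26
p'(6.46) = -0.06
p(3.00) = 0.20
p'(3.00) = 0.24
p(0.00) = 0.03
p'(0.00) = 0.01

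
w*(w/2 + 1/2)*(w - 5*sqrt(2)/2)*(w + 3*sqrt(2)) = w^4/2 + sqrt(2)*w^3/4 + w^3/2 - 15*w^2/2 + sqrt(2)*w^2/4 - 15*w/2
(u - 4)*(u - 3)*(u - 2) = u^3 - 9*u^2 + 26*u - 24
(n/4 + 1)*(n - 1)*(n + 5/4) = n^3/4 + 17*n^2/16 - n/16 - 5/4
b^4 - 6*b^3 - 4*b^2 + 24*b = b*(b - 6)*(b - 2)*(b + 2)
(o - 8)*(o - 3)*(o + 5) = o^3 - 6*o^2 - 31*o + 120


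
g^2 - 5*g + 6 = (g - 3)*(g - 2)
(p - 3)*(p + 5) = p^2 + 2*p - 15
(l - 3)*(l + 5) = l^2 + 2*l - 15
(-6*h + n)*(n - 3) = -6*h*n + 18*h + n^2 - 3*n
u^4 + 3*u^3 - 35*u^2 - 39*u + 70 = (u - 5)*(u - 1)*(u + 2)*(u + 7)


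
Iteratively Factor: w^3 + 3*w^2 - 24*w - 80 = (w + 4)*(w^2 - w - 20) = (w + 4)^2*(w - 5)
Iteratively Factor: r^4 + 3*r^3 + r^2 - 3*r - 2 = (r - 1)*(r^3 + 4*r^2 + 5*r + 2) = (r - 1)*(r + 1)*(r^2 + 3*r + 2) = (r - 1)*(r + 1)*(r + 2)*(r + 1)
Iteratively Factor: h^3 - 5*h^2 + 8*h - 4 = (h - 2)*(h^2 - 3*h + 2) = (h - 2)*(h - 1)*(h - 2)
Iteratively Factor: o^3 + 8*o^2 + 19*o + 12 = (o + 4)*(o^2 + 4*o + 3) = (o + 3)*(o + 4)*(o + 1)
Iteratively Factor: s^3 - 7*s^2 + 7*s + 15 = (s - 3)*(s^2 - 4*s - 5) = (s - 5)*(s - 3)*(s + 1)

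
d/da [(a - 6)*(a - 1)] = 2*a - 7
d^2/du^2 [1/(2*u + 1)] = 8/(2*u + 1)^3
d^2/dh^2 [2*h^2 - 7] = 4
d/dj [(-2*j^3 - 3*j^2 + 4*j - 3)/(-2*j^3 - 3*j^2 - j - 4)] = (20*j^3 + 21*j^2 + 6*j - 19)/(4*j^6 + 12*j^5 + 13*j^4 + 22*j^3 + 25*j^2 + 8*j + 16)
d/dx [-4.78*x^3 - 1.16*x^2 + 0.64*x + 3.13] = -14.34*x^2 - 2.32*x + 0.64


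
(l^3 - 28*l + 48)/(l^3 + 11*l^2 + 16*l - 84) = (l - 4)/(l + 7)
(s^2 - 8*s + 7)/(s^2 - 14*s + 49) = (s - 1)/(s - 7)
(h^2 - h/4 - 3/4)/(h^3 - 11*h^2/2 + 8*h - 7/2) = (4*h + 3)/(2*(2*h^2 - 9*h + 7))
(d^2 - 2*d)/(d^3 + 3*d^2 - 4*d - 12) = d/(d^2 + 5*d + 6)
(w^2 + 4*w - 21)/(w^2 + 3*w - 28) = (w - 3)/(w - 4)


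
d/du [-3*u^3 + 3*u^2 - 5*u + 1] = -9*u^2 + 6*u - 5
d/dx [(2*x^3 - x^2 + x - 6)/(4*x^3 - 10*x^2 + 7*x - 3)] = (-16*x^4 + 20*x^3 + 57*x^2 - 114*x + 39)/(16*x^6 - 80*x^5 + 156*x^4 - 164*x^3 + 109*x^2 - 42*x + 9)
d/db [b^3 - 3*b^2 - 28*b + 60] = 3*b^2 - 6*b - 28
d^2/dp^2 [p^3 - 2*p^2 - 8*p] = 6*p - 4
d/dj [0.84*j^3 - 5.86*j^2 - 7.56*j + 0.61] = 2.52*j^2 - 11.72*j - 7.56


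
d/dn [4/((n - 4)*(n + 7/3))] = 12*(5 - 6*n)/(9*n^4 - 30*n^3 - 143*n^2 + 280*n + 784)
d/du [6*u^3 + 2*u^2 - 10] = 2*u*(9*u + 2)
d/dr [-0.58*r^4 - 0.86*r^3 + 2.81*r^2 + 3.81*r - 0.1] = -2.32*r^3 - 2.58*r^2 + 5.62*r + 3.81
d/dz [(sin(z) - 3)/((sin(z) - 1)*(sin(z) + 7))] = (6*sin(z) + cos(z)^2 + 10)*cos(z)/((sin(z) - 1)^2*(sin(z) + 7)^2)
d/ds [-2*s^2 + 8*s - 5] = 8 - 4*s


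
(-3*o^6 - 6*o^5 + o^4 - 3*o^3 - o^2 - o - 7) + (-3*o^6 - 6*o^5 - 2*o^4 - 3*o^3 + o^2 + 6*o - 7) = -6*o^6 - 12*o^5 - o^4 - 6*o^3 + 5*o - 14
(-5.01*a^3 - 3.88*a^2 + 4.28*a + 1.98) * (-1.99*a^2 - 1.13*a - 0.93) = 9.9699*a^5 + 13.3825*a^4 + 0.526499999999999*a^3 - 5.1682*a^2 - 6.2178*a - 1.8414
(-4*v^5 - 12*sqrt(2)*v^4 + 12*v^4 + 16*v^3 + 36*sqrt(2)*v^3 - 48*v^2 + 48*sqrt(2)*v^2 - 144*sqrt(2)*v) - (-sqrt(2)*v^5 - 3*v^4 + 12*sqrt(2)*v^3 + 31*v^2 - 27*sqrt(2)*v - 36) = -4*v^5 + sqrt(2)*v^5 - 12*sqrt(2)*v^4 + 15*v^4 + 16*v^3 + 24*sqrt(2)*v^3 - 79*v^2 + 48*sqrt(2)*v^2 - 117*sqrt(2)*v + 36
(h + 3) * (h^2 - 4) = h^3 + 3*h^2 - 4*h - 12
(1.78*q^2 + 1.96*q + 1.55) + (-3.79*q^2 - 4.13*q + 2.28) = -2.01*q^2 - 2.17*q + 3.83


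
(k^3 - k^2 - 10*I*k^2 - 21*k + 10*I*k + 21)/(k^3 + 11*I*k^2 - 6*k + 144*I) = (k^2 - k*(1 + 7*I) + 7*I)/(k^2 + 14*I*k - 48)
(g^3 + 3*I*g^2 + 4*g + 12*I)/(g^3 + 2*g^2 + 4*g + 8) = (g + 3*I)/(g + 2)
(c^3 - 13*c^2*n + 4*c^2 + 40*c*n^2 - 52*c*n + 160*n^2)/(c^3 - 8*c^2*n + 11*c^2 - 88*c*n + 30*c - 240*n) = (c^2 - 5*c*n + 4*c - 20*n)/(c^2 + 11*c + 30)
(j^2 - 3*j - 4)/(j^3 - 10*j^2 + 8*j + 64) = (j + 1)/(j^2 - 6*j - 16)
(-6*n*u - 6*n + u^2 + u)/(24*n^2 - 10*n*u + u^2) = (u + 1)/(-4*n + u)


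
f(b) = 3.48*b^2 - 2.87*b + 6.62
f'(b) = 6.96*b - 2.87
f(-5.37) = 122.38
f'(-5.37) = -40.25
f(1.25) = 8.47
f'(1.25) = 5.83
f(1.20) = 8.19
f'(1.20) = 5.48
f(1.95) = 14.26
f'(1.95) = 10.70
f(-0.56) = 9.32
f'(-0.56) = -6.77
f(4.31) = 58.90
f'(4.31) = 27.13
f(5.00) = 79.27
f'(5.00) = 31.93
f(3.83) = 46.68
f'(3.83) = 23.79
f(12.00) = 473.30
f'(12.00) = 80.65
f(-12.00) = 542.18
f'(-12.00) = -86.39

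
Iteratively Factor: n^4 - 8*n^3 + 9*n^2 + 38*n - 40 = (n - 1)*(n^3 - 7*n^2 + 2*n + 40) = (n - 5)*(n - 1)*(n^2 - 2*n - 8) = (n - 5)*(n - 1)*(n + 2)*(n - 4)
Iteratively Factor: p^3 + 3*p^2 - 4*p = (p + 4)*(p^2 - p) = p*(p + 4)*(p - 1)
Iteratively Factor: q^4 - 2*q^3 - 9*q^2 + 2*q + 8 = (q - 4)*(q^3 + 2*q^2 - q - 2) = (q - 4)*(q - 1)*(q^2 + 3*q + 2) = (q - 4)*(q - 1)*(q + 1)*(q + 2)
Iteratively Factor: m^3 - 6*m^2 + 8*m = (m - 2)*(m^2 - 4*m) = m*(m - 2)*(m - 4)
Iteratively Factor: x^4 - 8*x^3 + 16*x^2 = (x)*(x^3 - 8*x^2 + 16*x) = x*(x - 4)*(x^2 - 4*x) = x^2*(x - 4)*(x - 4)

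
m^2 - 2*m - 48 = (m - 8)*(m + 6)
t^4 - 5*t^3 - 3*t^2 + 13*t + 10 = (t - 5)*(t - 2)*(t + 1)^2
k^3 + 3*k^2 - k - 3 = (k - 1)*(k + 1)*(k + 3)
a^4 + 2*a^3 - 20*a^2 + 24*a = a*(a - 2)^2*(a + 6)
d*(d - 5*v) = d^2 - 5*d*v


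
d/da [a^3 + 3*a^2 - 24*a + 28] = 3*a^2 + 6*a - 24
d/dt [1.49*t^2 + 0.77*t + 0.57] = 2.98*t + 0.77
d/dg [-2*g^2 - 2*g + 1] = -4*g - 2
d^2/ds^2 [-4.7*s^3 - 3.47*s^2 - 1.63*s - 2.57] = -28.2*s - 6.94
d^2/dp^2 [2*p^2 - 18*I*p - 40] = 4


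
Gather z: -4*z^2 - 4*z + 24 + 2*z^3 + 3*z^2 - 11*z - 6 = 2*z^3 - z^2 - 15*z + 18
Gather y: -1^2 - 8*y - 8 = -8*y - 9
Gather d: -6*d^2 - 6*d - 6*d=-6*d^2 - 12*d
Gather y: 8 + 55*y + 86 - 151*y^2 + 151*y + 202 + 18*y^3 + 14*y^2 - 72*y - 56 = 18*y^3 - 137*y^2 + 134*y + 240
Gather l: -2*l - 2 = -2*l - 2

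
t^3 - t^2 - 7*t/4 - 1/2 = (t - 2)*(t + 1/2)^2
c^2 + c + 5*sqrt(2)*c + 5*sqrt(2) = (c + 1)*(c + 5*sqrt(2))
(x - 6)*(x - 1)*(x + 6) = x^3 - x^2 - 36*x + 36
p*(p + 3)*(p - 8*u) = p^3 - 8*p^2*u + 3*p^2 - 24*p*u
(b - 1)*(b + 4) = b^2 + 3*b - 4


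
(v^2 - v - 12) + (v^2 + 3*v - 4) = 2*v^2 + 2*v - 16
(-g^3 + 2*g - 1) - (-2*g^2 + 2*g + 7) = -g^3 + 2*g^2 - 8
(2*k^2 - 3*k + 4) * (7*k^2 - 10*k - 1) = 14*k^4 - 41*k^3 + 56*k^2 - 37*k - 4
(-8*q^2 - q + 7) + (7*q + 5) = -8*q^2 + 6*q + 12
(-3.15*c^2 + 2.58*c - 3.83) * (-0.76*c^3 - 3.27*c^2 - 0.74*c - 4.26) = 2.394*c^5 + 8.3397*c^4 - 3.1948*c^3 + 24.0339*c^2 - 8.1566*c + 16.3158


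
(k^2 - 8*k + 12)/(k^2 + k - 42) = (k - 2)/(k + 7)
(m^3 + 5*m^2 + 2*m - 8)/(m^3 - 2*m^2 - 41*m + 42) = (m^2 + 6*m + 8)/(m^2 - m - 42)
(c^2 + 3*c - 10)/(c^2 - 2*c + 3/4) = 4*(c^2 + 3*c - 10)/(4*c^2 - 8*c + 3)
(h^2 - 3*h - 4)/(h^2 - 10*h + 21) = (h^2 - 3*h - 4)/(h^2 - 10*h + 21)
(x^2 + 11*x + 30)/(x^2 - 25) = (x + 6)/(x - 5)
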